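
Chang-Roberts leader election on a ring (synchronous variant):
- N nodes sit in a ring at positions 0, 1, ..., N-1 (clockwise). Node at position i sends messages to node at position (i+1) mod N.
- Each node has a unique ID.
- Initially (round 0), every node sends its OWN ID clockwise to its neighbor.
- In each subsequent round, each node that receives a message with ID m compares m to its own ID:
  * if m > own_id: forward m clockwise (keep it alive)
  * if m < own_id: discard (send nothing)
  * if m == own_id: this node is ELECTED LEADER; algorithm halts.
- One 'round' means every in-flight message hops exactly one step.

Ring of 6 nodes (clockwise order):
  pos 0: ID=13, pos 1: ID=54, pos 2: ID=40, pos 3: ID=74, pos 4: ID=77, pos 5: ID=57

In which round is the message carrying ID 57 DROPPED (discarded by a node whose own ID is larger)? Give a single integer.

Round 1: pos1(id54) recv 13: drop; pos2(id40) recv 54: fwd; pos3(id74) recv 40: drop; pos4(id77) recv 74: drop; pos5(id57) recv 77: fwd; pos0(id13) recv 57: fwd
Round 2: pos3(id74) recv 54: drop; pos0(id13) recv 77: fwd; pos1(id54) recv 57: fwd
Round 3: pos1(id54) recv 77: fwd; pos2(id40) recv 57: fwd
Round 4: pos2(id40) recv 77: fwd; pos3(id74) recv 57: drop
Round 5: pos3(id74) recv 77: fwd
Round 6: pos4(id77) recv 77: ELECTED
Message ID 57 originates at pos 5; dropped at pos 3 in round 4

Answer: 4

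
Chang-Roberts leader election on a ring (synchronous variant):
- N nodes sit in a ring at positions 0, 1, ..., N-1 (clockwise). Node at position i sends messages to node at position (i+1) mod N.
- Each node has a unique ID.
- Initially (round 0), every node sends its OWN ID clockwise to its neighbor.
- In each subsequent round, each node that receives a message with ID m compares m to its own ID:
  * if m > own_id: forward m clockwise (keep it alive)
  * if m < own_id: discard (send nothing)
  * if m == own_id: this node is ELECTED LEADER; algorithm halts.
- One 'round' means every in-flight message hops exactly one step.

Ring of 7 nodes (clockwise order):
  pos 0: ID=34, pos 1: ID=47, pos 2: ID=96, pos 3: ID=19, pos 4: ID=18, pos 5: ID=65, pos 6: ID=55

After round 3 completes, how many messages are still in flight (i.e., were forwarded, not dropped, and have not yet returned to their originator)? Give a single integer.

Answer: 2

Derivation:
Round 1: pos1(id47) recv 34: drop; pos2(id96) recv 47: drop; pos3(id19) recv 96: fwd; pos4(id18) recv 19: fwd; pos5(id65) recv 18: drop; pos6(id55) recv 65: fwd; pos0(id34) recv 55: fwd
Round 2: pos4(id18) recv 96: fwd; pos5(id65) recv 19: drop; pos0(id34) recv 65: fwd; pos1(id47) recv 55: fwd
Round 3: pos5(id65) recv 96: fwd; pos1(id47) recv 65: fwd; pos2(id96) recv 55: drop
After round 3: 2 messages still in flight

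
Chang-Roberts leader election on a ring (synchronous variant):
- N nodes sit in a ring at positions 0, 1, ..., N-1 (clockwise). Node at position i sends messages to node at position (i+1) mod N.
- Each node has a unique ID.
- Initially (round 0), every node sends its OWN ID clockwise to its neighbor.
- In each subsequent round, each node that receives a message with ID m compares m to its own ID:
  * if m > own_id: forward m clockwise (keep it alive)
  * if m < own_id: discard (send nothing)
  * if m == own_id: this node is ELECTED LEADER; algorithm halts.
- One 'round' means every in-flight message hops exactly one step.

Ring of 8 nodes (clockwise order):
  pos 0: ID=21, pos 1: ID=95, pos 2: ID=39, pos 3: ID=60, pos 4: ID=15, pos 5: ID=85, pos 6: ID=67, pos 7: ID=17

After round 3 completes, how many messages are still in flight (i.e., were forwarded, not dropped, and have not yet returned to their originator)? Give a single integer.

Round 1: pos1(id95) recv 21: drop; pos2(id39) recv 95: fwd; pos3(id60) recv 39: drop; pos4(id15) recv 60: fwd; pos5(id85) recv 15: drop; pos6(id67) recv 85: fwd; pos7(id17) recv 67: fwd; pos0(id21) recv 17: drop
Round 2: pos3(id60) recv 95: fwd; pos5(id85) recv 60: drop; pos7(id17) recv 85: fwd; pos0(id21) recv 67: fwd
Round 3: pos4(id15) recv 95: fwd; pos0(id21) recv 85: fwd; pos1(id95) recv 67: drop
After round 3: 2 messages still in flight

Answer: 2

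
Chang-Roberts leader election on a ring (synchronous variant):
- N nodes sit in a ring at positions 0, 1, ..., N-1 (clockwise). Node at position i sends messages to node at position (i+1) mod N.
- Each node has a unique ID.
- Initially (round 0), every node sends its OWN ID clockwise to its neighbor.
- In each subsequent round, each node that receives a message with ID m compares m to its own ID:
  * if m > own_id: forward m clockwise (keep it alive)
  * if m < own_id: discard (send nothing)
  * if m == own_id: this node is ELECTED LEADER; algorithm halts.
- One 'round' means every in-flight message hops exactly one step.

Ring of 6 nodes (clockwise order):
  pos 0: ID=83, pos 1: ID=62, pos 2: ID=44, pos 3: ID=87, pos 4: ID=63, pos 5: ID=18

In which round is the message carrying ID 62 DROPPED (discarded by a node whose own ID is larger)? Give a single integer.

Answer: 2

Derivation:
Round 1: pos1(id62) recv 83: fwd; pos2(id44) recv 62: fwd; pos3(id87) recv 44: drop; pos4(id63) recv 87: fwd; pos5(id18) recv 63: fwd; pos0(id83) recv 18: drop
Round 2: pos2(id44) recv 83: fwd; pos3(id87) recv 62: drop; pos5(id18) recv 87: fwd; pos0(id83) recv 63: drop
Round 3: pos3(id87) recv 83: drop; pos0(id83) recv 87: fwd
Round 4: pos1(id62) recv 87: fwd
Round 5: pos2(id44) recv 87: fwd
Round 6: pos3(id87) recv 87: ELECTED
Message ID 62 originates at pos 1; dropped at pos 3 in round 2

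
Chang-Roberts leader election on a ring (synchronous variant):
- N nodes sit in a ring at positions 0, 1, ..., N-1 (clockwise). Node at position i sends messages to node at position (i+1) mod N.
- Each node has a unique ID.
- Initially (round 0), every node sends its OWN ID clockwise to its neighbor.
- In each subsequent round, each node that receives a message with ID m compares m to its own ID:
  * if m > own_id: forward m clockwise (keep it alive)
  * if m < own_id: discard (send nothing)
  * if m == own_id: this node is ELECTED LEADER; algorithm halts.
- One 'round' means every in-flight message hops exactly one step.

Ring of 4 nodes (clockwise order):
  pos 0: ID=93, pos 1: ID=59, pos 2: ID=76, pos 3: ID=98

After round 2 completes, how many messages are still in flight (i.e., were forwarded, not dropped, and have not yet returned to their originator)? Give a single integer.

Round 1: pos1(id59) recv 93: fwd; pos2(id76) recv 59: drop; pos3(id98) recv 76: drop; pos0(id93) recv 98: fwd
Round 2: pos2(id76) recv 93: fwd; pos1(id59) recv 98: fwd
After round 2: 2 messages still in flight

Answer: 2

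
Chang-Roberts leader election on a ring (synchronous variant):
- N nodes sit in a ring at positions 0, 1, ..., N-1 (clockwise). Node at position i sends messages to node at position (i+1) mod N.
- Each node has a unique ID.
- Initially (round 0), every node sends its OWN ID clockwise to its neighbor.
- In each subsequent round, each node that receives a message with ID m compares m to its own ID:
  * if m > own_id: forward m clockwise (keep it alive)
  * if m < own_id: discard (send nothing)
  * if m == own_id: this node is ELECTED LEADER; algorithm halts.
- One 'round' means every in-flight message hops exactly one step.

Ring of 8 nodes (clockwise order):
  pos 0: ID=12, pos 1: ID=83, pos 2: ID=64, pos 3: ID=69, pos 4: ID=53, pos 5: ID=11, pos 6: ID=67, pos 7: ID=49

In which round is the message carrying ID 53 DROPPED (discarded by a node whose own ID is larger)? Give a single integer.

Round 1: pos1(id83) recv 12: drop; pos2(id64) recv 83: fwd; pos3(id69) recv 64: drop; pos4(id53) recv 69: fwd; pos5(id11) recv 53: fwd; pos6(id67) recv 11: drop; pos7(id49) recv 67: fwd; pos0(id12) recv 49: fwd
Round 2: pos3(id69) recv 83: fwd; pos5(id11) recv 69: fwd; pos6(id67) recv 53: drop; pos0(id12) recv 67: fwd; pos1(id83) recv 49: drop
Round 3: pos4(id53) recv 83: fwd; pos6(id67) recv 69: fwd; pos1(id83) recv 67: drop
Round 4: pos5(id11) recv 83: fwd; pos7(id49) recv 69: fwd
Round 5: pos6(id67) recv 83: fwd; pos0(id12) recv 69: fwd
Round 6: pos7(id49) recv 83: fwd; pos1(id83) recv 69: drop
Round 7: pos0(id12) recv 83: fwd
Round 8: pos1(id83) recv 83: ELECTED
Message ID 53 originates at pos 4; dropped at pos 6 in round 2

Answer: 2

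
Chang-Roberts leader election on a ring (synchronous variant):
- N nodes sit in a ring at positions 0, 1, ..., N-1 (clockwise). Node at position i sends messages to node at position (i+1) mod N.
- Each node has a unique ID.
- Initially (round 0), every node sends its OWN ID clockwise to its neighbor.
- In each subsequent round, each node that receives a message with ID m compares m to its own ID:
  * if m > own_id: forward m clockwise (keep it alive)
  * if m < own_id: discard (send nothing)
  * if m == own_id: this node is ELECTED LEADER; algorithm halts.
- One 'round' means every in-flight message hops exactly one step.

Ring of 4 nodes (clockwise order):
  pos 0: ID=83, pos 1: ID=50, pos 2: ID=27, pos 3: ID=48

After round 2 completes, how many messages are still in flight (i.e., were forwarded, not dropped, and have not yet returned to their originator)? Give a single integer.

Round 1: pos1(id50) recv 83: fwd; pos2(id27) recv 50: fwd; pos3(id48) recv 27: drop; pos0(id83) recv 48: drop
Round 2: pos2(id27) recv 83: fwd; pos3(id48) recv 50: fwd
After round 2: 2 messages still in flight

Answer: 2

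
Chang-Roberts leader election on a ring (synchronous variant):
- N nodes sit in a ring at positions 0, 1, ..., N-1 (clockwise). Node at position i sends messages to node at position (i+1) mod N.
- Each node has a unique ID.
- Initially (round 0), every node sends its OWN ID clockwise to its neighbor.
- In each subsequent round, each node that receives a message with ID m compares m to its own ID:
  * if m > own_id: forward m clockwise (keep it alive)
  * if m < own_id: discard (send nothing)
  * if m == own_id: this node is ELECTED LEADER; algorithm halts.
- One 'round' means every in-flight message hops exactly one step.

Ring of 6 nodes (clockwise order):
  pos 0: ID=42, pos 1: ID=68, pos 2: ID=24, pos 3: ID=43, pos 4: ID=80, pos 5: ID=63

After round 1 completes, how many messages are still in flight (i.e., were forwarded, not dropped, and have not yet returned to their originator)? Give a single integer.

Round 1: pos1(id68) recv 42: drop; pos2(id24) recv 68: fwd; pos3(id43) recv 24: drop; pos4(id80) recv 43: drop; pos5(id63) recv 80: fwd; pos0(id42) recv 63: fwd
After round 1: 3 messages still in flight

Answer: 3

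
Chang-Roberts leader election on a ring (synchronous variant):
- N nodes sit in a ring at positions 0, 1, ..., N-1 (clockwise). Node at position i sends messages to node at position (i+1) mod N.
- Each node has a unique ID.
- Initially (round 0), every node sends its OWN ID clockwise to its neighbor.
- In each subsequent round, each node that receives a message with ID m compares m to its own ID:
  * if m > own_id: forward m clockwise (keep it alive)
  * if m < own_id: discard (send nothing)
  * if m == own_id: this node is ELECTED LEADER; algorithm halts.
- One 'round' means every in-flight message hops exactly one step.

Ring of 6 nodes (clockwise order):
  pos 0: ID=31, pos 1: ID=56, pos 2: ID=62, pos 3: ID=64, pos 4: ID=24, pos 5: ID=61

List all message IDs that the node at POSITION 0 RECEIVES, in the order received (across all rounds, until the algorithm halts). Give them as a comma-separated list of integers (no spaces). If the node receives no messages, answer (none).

Answer: 61,64

Derivation:
Round 1: pos1(id56) recv 31: drop; pos2(id62) recv 56: drop; pos3(id64) recv 62: drop; pos4(id24) recv 64: fwd; pos5(id61) recv 24: drop; pos0(id31) recv 61: fwd
Round 2: pos5(id61) recv 64: fwd; pos1(id56) recv 61: fwd
Round 3: pos0(id31) recv 64: fwd; pos2(id62) recv 61: drop
Round 4: pos1(id56) recv 64: fwd
Round 5: pos2(id62) recv 64: fwd
Round 6: pos3(id64) recv 64: ELECTED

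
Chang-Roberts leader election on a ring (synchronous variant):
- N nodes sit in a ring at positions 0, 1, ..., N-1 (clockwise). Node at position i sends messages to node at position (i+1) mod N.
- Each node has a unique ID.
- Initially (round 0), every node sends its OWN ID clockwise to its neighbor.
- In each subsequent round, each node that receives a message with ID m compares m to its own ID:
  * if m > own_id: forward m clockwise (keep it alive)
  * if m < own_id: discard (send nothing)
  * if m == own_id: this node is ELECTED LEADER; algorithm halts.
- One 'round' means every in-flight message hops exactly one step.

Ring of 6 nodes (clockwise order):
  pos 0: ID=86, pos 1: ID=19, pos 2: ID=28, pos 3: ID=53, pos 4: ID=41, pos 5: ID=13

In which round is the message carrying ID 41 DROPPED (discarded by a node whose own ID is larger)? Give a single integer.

Answer: 2

Derivation:
Round 1: pos1(id19) recv 86: fwd; pos2(id28) recv 19: drop; pos3(id53) recv 28: drop; pos4(id41) recv 53: fwd; pos5(id13) recv 41: fwd; pos0(id86) recv 13: drop
Round 2: pos2(id28) recv 86: fwd; pos5(id13) recv 53: fwd; pos0(id86) recv 41: drop
Round 3: pos3(id53) recv 86: fwd; pos0(id86) recv 53: drop
Round 4: pos4(id41) recv 86: fwd
Round 5: pos5(id13) recv 86: fwd
Round 6: pos0(id86) recv 86: ELECTED
Message ID 41 originates at pos 4; dropped at pos 0 in round 2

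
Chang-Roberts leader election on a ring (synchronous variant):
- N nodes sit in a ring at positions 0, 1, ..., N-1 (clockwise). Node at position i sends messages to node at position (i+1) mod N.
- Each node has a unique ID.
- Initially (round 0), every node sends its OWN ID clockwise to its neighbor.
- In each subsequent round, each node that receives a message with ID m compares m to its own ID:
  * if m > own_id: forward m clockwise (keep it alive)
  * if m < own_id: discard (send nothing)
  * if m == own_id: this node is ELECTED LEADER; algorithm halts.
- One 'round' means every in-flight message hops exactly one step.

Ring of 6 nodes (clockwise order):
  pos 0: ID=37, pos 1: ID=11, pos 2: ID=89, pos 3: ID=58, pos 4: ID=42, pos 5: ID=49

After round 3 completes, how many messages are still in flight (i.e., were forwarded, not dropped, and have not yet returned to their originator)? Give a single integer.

Round 1: pos1(id11) recv 37: fwd; pos2(id89) recv 11: drop; pos3(id58) recv 89: fwd; pos4(id42) recv 58: fwd; pos5(id49) recv 42: drop; pos0(id37) recv 49: fwd
Round 2: pos2(id89) recv 37: drop; pos4(id42) recv 89: fwd; pos5(id49) recv 58: fwd; pos1(id11) recv 49: fwd
Round 3: pos5(id49) recv 89: fwd; pos0(id37) recv 58: fwd; pos2(id89) recv 49: drop
After round 3: 2 messages still in flight

Answer: 2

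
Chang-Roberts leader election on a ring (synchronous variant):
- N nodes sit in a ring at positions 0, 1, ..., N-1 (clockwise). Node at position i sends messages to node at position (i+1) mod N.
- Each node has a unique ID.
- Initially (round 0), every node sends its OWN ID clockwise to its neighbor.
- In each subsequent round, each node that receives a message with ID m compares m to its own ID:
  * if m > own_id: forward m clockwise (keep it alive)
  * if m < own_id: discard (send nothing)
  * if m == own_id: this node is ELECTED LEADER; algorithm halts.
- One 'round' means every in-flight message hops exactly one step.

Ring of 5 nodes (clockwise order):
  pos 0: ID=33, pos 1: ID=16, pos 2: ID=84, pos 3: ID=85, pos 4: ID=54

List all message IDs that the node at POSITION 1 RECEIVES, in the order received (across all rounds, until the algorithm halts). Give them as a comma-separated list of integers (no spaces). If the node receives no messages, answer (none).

Round 1: pos1(id16) recv 33: fwd; pos2(id84) recv 16: drop; pos3(id85) recv 84: drop; pos4(id54) recv 85: fwd; pos0(id33) recv 54: fwd
Round 2: pos2(id84) recv 33: drop; pos0(id33) recv 85: fwd; pos1(id16) recv 54: fwd
Round 3: pos1(id16) recv 85: fwd; pos2(id84) recv 54: drop
Round 4: pos2(id84) recv 85: fwd
Round 5: pos3(id85) recv 85: ELECTED

Answer: 33,54,85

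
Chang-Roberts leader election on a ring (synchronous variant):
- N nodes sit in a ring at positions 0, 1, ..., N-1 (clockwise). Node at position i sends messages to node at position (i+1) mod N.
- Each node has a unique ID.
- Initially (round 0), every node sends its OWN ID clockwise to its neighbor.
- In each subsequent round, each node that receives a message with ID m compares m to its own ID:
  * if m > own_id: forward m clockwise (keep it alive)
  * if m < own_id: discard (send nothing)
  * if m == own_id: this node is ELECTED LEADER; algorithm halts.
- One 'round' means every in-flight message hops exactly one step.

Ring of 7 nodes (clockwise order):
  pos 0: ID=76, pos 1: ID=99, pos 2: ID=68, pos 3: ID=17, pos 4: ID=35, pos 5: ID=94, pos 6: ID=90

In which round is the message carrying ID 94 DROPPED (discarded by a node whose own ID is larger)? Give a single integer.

Answer: 3

Derivation:
Round 1: pos1(id99) recv 76: drop; pos2(id68) recv 99: fwd; pos3(id17) recv 68: fwd; pos4(id35) recv 17: drop; pos5(id94) recv 35: drop; pos6(id90) recv 94: fwd; pos0(id76) recv 90: fwd
Round 2: pos3(id17) recv 99: fwd; pos4(id35) recv 68: fwd; pos0(id76) recv 94: fwd; pos1(id99) recv 90: drop
Round 3: pos4(id35) recv 99: fwd; pos5(id94) recv 68: drop; pos1(id99) recv 94: drop
Round 4: pos5(id94) recv 99: fwd
Round 5: pos6(id90) recv 99: fwd
Round 6: pos0(id76) recv 99: fwd
Round 7: pos1(id99) recv 99: ELECTED
Message ID 94 originates at pos 5; dropped at pos 1 in round 3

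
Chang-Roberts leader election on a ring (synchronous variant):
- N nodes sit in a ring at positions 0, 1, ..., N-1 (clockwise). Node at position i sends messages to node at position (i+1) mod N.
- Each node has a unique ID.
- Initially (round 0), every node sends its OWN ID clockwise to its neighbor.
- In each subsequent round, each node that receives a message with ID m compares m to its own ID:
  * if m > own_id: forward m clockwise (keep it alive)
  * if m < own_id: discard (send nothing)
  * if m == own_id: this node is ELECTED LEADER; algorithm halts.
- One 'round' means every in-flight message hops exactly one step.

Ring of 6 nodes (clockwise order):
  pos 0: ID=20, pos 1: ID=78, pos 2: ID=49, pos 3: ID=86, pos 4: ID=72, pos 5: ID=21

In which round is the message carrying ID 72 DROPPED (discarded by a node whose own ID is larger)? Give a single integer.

Round 1: pos1(id78) recv 20: drop; pos2(id49) recv 78: fwd; pos3(id86) recv 49: drop; pos4(id72) recv 86: fwd; pos5(id21) recv 72: fwd; pos0(id20) recv 21: fwd
Round 2: pos3(id86) recv 78: drop; pos5(id21) recv 86: fwd; pos0(id20) recv 72: fwd; pos1(id78) recv 21: drop
Round 3: pos0(id20) recv 86: fwd; pos1(id78) recv 72: drop
Round 4: pos1(id78) recv 86: fwd
Round 5: pos2(id49) recv 86: fwd
Round 6: pos3(id86) recv 86: ELECTED
Message ID 72 originates at pos 4; dropped at pos 1 in round 3

Answer: 3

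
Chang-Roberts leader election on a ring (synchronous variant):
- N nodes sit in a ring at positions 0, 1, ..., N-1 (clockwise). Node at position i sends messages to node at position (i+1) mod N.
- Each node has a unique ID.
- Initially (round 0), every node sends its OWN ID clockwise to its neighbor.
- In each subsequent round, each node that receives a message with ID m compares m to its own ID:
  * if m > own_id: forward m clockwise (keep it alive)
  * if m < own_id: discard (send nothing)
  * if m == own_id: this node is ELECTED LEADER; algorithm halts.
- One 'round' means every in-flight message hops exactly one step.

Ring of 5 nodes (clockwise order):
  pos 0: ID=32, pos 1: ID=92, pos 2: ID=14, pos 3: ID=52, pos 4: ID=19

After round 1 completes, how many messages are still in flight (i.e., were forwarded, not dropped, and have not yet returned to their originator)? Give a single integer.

Answer: 2

Derivation:
Round 1: pos1(id92) recv 32: drop; pos2(id14) recv 92: fwd; pos3(id52) recv 14: drop; pos4(id19) recv 52: fwd; pos0(id32) recv 19: drop
After round 1: 2 messages still in flight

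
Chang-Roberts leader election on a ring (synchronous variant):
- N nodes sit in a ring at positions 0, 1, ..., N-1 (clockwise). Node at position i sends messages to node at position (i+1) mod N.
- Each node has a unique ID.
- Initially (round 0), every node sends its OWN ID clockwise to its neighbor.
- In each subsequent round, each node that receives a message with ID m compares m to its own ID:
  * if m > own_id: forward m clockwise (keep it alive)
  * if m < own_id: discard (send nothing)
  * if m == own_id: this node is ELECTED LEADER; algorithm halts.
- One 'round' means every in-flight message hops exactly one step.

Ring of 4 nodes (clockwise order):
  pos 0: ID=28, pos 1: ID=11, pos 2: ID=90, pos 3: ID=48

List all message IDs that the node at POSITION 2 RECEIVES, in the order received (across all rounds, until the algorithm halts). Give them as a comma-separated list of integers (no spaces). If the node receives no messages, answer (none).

Round 1: pos1(id11) recv 28: fwd; pos2(id90) recv 11: drop; pos3(id48) recv 90: fwd; pos0(id28) recv 48: fwd
Round 2: pos2(id90) recv 28: drop; pos0(id28) recv 90: fwd; pos1(id11) recv 48: fwd
Round 3: pos1(id11) recv 90: fwd; pos2(id90) recv 48: drop
Round 4: pos2(id90) recv 90: ELECTED

Answer: 11,28,48,90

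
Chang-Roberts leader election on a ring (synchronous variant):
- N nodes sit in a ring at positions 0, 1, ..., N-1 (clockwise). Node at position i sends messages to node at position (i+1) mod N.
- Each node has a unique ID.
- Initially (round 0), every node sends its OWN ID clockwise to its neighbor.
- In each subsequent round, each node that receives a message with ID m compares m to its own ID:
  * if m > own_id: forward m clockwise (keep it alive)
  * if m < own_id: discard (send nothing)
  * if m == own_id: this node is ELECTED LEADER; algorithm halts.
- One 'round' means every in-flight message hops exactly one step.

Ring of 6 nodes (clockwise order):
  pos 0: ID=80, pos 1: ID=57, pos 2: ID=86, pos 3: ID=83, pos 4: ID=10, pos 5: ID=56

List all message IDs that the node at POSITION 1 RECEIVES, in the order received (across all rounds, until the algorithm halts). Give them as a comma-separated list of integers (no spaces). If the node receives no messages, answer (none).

Answer: 80,83,86

Derivation:
Round 1: pos1(id57) recv 80: fwd; pos2(id86) recv 57: drop; pos3(id83) recv 86: fwd; pos4(id10) recv 83: fwd; pos5(id56) recv 10: drop; pos0(id80) recv 56: drop
Round 2: pos2(id86) recv 80: drop; pos4(id10) recv 86: fwd; pos5(id56) recv 83: fwd
Round 3: pos5(id56) recv 86: fwd; pos0(id80) recv 83: fwd
Round 4: pos0(id80) recv 86: fwd; pos1(id57) recv 83: fwd
Round 5: pos1(id57) recv 86: fwd; pos2(id86) recv 83: drop
Round 6: pos2(id86) recv 86: ELECTED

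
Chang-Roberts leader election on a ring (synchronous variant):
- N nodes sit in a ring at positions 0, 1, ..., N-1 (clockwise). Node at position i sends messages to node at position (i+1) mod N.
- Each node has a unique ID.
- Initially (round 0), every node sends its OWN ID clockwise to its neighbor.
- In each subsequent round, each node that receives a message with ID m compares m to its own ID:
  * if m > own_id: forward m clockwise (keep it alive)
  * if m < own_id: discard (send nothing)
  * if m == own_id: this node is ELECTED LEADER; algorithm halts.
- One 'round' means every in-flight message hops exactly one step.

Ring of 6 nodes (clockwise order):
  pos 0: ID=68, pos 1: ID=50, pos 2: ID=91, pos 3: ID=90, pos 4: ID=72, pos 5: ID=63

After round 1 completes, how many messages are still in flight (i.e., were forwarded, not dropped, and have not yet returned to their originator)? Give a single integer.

Round 1: pos1(id50) recv 68: fwd; pos2(id91) recv 50: drop; pos3(id90) recv 91: fwd; pos4(id72) recv 90: fwd; pos5(id63) recv 72: fwd; pos0(id68) recv 63: drop
After round 1: 4 messages still in flight

Answer: 4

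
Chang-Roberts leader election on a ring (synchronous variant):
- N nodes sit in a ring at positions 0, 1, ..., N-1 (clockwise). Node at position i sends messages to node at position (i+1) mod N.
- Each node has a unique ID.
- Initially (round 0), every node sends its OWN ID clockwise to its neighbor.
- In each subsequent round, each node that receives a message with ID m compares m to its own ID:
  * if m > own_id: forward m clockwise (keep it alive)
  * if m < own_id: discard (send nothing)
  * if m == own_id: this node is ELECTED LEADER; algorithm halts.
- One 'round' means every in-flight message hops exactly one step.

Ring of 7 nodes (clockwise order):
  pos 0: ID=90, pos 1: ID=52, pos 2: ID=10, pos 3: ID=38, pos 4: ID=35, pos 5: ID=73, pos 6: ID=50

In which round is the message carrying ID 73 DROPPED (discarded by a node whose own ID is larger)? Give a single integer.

Round 1: pos1(id52) recv 90: fwd; pos2(id10) recv 52: fwd; pos3(id38) recv 10: drop; pos4(id35) recv 38: fwd; pos5(id73) recv 35: drop; pos6(id50) recv 73: fwd; pos0(id90) recv 50: drop
Round 2: pos2(id10) recv 90: fwd; pos3(id38) recv 52: fwd; pos5(id73) recv 38: drop; pos0(id90) recv 73: drop
Round 3: pos3(id38) recv 90: fwd; pos4(id35) recv 52: fwd
Round 4: pos4(id35) recv 90: fwd; pos5(id73) recv 52: drop
Round 5: pos5(id73) recv 90: fwd
Round 6: pos6(id50) recv 90: fwd
Round 7: pos0(id90) recv 90: ELECTED
Message ID 73 originates at pos 5; dropped at pos 0 in round 2

Answer: 2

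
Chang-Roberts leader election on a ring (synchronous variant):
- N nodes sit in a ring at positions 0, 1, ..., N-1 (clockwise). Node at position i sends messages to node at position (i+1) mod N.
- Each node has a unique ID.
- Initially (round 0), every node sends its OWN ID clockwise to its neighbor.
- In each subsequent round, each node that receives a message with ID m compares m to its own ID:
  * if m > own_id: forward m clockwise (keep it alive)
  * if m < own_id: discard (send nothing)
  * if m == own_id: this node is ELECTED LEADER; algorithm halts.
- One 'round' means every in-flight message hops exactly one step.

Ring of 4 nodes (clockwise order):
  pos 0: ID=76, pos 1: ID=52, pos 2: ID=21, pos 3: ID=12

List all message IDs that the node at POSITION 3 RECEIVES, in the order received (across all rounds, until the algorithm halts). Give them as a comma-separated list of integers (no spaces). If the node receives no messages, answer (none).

Round 1: pos1(id52) recv 76: fwd; pos2(id21) recv 52: fwd; pos3(id12) recv 21: fwd; pos0(id76) recv 12: drop
Round 2: pos2(id21) recv 76: fwd; pos3(id12) recv 52: fwd; pos0(id76) recv 21: drop
Round 3: pos3(id12) recv 76: fwd; pos0(id76) recv 52: drop
Round 4: pos0(id76) recv 76: ELECTED

Answer: 21,52,76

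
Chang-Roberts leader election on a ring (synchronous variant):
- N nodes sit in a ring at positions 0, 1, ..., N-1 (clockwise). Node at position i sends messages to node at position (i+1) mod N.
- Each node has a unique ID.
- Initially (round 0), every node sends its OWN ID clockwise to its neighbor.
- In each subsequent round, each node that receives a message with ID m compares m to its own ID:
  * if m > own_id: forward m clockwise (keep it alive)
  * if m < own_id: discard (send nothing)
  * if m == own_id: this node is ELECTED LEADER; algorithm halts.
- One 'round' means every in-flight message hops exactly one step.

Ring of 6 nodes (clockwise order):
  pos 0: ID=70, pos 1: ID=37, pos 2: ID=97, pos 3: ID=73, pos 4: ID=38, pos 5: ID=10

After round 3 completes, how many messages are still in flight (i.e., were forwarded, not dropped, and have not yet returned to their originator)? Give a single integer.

Answer: 2

Derivation:
Round 1: pos1(id37) recv 70: fwd; pos2(id97) recv 37: drop; pos3(id73) recv 97: fwd; pos4(id38) recv 73: fwd; pos5(id10) recv 38: fwd; pos0(id70) recv 10: drop
Round 2: pos2(id97) recv 70: drop; pos4(id38) recv 97: fwd; pos5(id10) recv 73: fwd; pos0(id70) recv 38: drop
Round 3: pos5(id10) recv 97: fwd; pos0(id70) recv 73: fwd
After round 3: 2 messages still in flight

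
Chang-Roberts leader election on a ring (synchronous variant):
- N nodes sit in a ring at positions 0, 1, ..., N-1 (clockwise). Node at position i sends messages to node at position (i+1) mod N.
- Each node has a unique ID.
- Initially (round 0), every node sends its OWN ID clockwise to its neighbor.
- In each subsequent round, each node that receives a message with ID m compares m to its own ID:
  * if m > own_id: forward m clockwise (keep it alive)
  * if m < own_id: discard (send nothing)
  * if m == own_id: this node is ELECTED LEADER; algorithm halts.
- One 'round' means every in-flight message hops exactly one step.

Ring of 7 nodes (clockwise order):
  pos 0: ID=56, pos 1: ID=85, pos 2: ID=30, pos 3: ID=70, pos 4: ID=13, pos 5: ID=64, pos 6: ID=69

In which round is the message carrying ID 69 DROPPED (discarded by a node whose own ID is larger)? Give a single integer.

Round 1: pos1(id85) recv 56: drop; pos2(id30) recv 85: fwd; pos3(id70) recv 30: drop; pos4(id13) recv 70: fwd; pos5(id64) recv 13: drop; pos6(id69) recv 64: drop; pos0(id56) recv 69: fwd
Round 2: pos3(id70) recv 85: fwd; pos5(id64) recv 70: fwd; pos1(id85) recv 69: drop
Round 3: pos4(id13) recv 85: fwd; pos6(id69) recv 70: fwd
Round 4: pos5(id64) recv 85: fwd; pos0(id56) recv 70: fwd
Round 5: pos6(id69) recv 85: fwd; pos1(id85) recv 70: drop
Round 6: pos0(id56) recv 85: fwd
Round 7: pos1(id85) recv 85: ELECTED
Message ID 69 originates at pos 6; dropped at pos 1 in round 2

Answer: 2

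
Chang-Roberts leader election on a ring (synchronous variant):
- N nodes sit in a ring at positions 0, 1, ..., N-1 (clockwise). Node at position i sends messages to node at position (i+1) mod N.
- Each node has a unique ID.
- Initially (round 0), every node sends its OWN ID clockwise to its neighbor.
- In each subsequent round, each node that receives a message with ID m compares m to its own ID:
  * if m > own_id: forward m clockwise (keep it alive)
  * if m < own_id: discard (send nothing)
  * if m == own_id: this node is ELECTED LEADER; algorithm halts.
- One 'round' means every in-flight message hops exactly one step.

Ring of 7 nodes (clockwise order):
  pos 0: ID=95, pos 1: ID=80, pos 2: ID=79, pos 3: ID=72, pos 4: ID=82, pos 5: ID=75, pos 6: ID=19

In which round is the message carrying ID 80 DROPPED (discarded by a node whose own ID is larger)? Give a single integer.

Round 1: pos1(id80) recv 95: fwd; pos2(id79) recv 80: fwd; pos3(id72) recv 79: fwd; pos4(id82) recv 72: drop; pos5(id75) recv 82: fwd; pos6(id19) recv 75: fwd; pos0(id95) recv 19: drop
Round 2: pos2(id79) recv 95: fwd; pos3(id72) recv 80: fwd; pos4(id82) recv 79: drop; pos6(id19) recv 82: fwd; pos0(id95) recv 75: drop
Round 3: pos3(id72) recv 95: fwd; pos4(id82) recv 80: drop; pos0(id95) recv 82: drop
Round 4: pos4(id82) recv 95: fwd
Round 5: pos5(id75) recv 95: fwd
Round 6: pos6(id19) recv 95: fwd
Round 7: pos0(id95) recv 95: ELECTED
Message ID 80 originates at pos 1; dropped at pos 4 in round 3

Answer: 3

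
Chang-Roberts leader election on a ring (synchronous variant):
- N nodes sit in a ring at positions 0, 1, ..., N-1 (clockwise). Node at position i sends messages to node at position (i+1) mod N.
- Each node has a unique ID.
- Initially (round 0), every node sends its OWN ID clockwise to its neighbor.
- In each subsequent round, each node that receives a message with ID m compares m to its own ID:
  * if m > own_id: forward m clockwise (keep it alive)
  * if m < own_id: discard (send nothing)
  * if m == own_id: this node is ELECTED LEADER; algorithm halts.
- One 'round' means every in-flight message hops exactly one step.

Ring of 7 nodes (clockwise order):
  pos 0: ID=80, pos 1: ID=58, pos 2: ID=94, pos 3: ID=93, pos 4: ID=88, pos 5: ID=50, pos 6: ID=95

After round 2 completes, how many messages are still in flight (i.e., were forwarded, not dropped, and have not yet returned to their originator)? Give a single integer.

Answer: 3

Derivation:
Round 1: pos1(id58) recv 80: fwd; pos2(id94) recv 58: drop; pos3(id93) recv 94: fwd; pos4(id88) recv 93: fwd; pos5(id50) recv 88: fwd; pos6(id95) recv 50: drop; pos0(id80) recv 95: fwd
Round 2: pos2(id94) recv 80: drop; pos4(id88) recv 94: fwd; pos5(id50) recv 93: fwd; pos6(id95) recv 88: drop; pos1(id58) recv 95: fwd
After round 2: 3 messages still in flight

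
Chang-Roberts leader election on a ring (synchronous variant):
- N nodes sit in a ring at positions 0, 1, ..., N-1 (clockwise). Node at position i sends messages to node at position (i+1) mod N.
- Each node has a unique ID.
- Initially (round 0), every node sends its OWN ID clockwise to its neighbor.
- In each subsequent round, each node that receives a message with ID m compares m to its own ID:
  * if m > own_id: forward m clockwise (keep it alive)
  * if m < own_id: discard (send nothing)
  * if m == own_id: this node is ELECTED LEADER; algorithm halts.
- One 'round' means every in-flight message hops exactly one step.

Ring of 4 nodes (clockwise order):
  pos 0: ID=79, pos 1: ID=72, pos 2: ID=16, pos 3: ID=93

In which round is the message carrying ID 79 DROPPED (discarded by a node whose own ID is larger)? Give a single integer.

Answer: 3

Derivation:
Round 1: pos1(id72) recv 79: fwd; pos2(id16) recv 72: fwd; pos3(id93) recv 16: drop; pos0(id79) recv 93: fwd
Round 2: pos2(id16) recv 79: fwd; pos3(id93) recv 72: drop; pos1(id72) recv 93: fwd
Round 3: pos3(id93) recv 79: drop; pos2(id16) recv 93: fwd
Round 4: pos3(id93) recv 93: ELECTED
Message ID 79 originates at pos 0; dropped at pos 3 in round 3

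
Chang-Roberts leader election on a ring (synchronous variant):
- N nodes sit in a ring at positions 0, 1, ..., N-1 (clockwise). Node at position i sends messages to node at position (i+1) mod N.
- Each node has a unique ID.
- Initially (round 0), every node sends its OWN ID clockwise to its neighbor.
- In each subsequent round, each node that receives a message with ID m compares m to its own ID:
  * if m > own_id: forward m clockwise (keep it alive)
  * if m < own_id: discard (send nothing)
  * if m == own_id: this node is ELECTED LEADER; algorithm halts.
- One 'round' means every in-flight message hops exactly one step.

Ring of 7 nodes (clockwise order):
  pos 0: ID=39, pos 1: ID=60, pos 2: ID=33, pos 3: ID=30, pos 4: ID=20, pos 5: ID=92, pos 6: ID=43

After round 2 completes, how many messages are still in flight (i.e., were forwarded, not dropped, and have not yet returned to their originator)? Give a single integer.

Round 1: pos1(id60) recv 39: drop; pos2(id33) recv 60: fwd; pos3(id30) recv 33: fwd; pos4(id20) recv 30: fwd; pos5(id92) recv 20: drop; pos6(id43) recv 92: fwd; pos0(id39) recv 43: fwd
Round 2: pos3(id30) recv 60: fwd; pos4(id20) recv 33: fwd; pos5(id92) recv 30: drop; pos0(id39) recv 92: fwd; pos1(id60) recv 43: drop
After round 2: 3 messages still in flight

Answer: 3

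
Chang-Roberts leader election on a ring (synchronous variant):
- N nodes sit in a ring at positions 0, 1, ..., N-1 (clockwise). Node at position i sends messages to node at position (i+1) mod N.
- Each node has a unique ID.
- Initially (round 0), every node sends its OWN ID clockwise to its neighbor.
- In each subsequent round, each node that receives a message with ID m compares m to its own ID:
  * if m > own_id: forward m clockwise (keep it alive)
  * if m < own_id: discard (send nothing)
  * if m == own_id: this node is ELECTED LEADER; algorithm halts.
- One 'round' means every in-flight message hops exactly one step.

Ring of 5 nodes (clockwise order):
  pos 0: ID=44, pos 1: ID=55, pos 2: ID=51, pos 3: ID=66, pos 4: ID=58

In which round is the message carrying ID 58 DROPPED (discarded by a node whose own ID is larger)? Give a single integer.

Answer: 4

Derivation:
Round 1: pos1(id55) recv 44: drop; pos2(id51) recv 55: fwd; pos3(id66) recv 51: drop; pos4(id58) recv 66: fwd; pos0(id44) recv 58: fwd
Round 2: pos3(id66) recv 55: drop; pos0(id44) recv 66: fwd; pos1(id55) recv 58: fwd
Round 3: pos1(id55) recv 66: fwd; pos2(id51) recv 58: fwd
Round 4: pos2(id51) recv 66: fwd; pos3(id66) recv 58: drop
Round 5: pos3(id66) recv 66: ELECTED
Message ID 58 originates at pos 4; dropped at pos 3 in round 4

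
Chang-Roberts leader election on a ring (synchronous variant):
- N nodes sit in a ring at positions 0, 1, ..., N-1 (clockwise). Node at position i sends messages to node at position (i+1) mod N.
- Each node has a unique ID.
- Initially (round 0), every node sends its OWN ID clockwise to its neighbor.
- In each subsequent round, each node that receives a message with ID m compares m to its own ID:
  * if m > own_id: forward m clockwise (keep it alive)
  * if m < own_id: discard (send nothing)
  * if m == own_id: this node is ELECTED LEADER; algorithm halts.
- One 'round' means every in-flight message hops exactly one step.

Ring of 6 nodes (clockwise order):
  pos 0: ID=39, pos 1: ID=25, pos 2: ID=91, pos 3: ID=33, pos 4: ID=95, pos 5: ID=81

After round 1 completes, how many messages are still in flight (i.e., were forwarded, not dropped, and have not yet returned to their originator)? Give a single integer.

Round 1: pos1(id25) recv 39: fwd; pos2(id91) recv 25: drop; pos3(id33) recv 91: fwd; pos4(id95) recv 33: drop; pos5(id81) recv 95: fwd; pos0(id39) recv 81: fwd
After round 1: 4 messages still in flight

Answer: 4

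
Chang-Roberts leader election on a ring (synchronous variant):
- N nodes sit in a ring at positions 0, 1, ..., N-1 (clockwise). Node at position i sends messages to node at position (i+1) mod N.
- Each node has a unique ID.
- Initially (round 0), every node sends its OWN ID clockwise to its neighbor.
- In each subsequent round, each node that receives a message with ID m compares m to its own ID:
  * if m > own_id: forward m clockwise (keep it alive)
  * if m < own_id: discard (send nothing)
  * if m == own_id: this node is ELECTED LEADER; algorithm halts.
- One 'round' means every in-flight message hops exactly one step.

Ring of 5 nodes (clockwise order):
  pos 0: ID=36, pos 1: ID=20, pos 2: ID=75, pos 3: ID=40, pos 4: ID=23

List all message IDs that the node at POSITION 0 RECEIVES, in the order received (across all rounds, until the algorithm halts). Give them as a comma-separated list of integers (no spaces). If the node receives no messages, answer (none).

Answer: 23,40,75

Derivation:
Round 1: pos1(id20) recv 36: fwd; pos2(id75) recv 20: drop; pos3(id40) recv 75: fwd; pos4(id23) recv 40: fwd; pos0(id36) recv 23: drop
Round 2: pos2(id75) recv 36: drop; pos4(id23) recv 75: fwd; pos0(id36) recv 40: fwd
Round 3: pos0(id36) recv 75: fwd; pos1(id20) recv 40: fwd
Round 4: pos1(id20) recv 75: fwd; pos2(id75) recv 40: drop
Round 5: pos2(id75) recv 75: ELECTED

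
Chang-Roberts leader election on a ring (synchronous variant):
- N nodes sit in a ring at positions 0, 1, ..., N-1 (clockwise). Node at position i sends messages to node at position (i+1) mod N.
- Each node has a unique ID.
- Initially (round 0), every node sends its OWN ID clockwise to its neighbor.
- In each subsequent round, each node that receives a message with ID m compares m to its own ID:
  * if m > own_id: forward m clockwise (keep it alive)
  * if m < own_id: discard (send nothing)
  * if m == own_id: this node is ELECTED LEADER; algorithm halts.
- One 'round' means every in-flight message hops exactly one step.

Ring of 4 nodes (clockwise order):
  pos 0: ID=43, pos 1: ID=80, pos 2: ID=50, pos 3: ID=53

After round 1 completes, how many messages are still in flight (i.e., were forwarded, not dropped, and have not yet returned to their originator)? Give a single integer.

Round 1: pos1(id80) recv 43: drop; pos2(id50) recv 80: fwd; pos3(id53) recv 50: drop; pos0(id43) recv 53: fwd
After round 1: 2 messages still in flight

Answer: 2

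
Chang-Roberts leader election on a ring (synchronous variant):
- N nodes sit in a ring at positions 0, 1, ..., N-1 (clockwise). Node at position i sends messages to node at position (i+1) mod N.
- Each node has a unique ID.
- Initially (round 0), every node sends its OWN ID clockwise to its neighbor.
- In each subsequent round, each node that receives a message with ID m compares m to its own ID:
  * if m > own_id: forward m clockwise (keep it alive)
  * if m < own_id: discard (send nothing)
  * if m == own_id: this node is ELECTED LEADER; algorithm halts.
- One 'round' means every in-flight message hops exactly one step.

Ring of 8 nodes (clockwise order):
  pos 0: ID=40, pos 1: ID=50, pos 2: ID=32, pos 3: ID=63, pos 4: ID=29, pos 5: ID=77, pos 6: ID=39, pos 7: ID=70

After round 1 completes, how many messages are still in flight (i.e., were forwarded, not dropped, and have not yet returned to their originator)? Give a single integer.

Answer: 4

Derivation:
Round 1: pos1(id50) recv 40: drop; pos2(id32) recv 50: fwd; pos3(id63) recv 32: drop; pos4(id29) recv 63: fwd; pos5(id77) recv 29: drop; pos6(id39) recv 77: fwd; pos7(id70) recv 39: drop; pos0(id40) recv 70: fwd
After round 1: 4 messages still in flight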